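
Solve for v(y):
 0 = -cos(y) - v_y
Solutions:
 v(y) = C1 - sin(y)


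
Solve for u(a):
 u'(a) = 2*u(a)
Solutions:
 u(a) = C1*exp(2*a)


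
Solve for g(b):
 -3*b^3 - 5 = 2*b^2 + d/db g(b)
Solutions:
 g(b) = C1 - 3*b^4/4 - 2*b^3/3 - 5*b


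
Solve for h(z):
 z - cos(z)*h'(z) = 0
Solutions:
 h(z) = C1 + Integral(z/cos(z), z)


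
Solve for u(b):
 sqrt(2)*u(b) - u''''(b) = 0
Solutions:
 u(b) = C1*exp(-2^(1/8)*b) + C2*exp(2^(1/8)*b) + C3*sin(2^(1/8)*b) + C4*cos(2^(1/8)*b)


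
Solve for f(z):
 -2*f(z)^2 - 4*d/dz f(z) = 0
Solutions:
 f(z) = 2/(C1 + z)


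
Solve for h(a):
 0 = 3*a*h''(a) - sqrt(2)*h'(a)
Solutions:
 h(a) = C1 + C2*a^(sqrt(2)/3 + 1)


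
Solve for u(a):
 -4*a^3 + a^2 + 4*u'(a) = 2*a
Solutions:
 u(a) = C1 + a^4/4 - a^3/12 + a^2/4


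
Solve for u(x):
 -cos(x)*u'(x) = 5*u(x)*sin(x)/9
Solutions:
 u(x) = C1*cos(x)^(5/9)


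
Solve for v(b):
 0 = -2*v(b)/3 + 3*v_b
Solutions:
 v(b) = C1*exp(2*b/9)


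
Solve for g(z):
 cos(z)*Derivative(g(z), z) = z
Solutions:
 g(z) = C1 + Integral(z/cos(z), z)


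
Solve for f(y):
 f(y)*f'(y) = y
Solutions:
 f(y) = -sqrt(C1 + y^2)
 f(y) = sqrt(C1 + y^2)


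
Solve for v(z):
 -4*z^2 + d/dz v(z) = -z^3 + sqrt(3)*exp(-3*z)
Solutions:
 v(z) = C1 - z^4/4 + 4*z^3/3 - sqrt(3)*exp(-3*z)/3


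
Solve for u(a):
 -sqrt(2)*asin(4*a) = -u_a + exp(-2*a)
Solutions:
 u(a) = C1 + sqrt(2)*a*asin(4*a) + sqrt(2)*sqrt(1 - 16*a^2)/4 - exp(-2*a)/2


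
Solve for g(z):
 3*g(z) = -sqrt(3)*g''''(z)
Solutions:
 g(z) = (C1*sin(sqrt(2)*3^(1/8)*z/2) + C2*cos(sqrt(2)*3^(1/8)*z/2))*exp(-sqrt(2)*3^(1/8)*z/2) + (C3*sin(sqrt(2)*3^(1/8)*z/2) + C4*cos(sqrt(2)*3^(1/8)*z/2))*exp(sqrt(2)*3^(1/8)*z/2)


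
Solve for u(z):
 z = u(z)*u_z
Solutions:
 u(z) = -sqrt(C1 + z^2)
 u(z) = sqrt(C1 + z^2)


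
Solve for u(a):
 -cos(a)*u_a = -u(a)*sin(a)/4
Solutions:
 u(a) = C1/cos(a)^(1/4)


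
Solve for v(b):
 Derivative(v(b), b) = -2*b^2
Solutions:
 v(b) = C1 - 2*b^3/3


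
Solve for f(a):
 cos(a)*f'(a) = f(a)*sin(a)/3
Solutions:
 f(a) = C1/cos(a)^(1/3)


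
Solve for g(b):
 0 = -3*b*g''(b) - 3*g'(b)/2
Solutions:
 g(b) = C1 + C2*sqrt(b)


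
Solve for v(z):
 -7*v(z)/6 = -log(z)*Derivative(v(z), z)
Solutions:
 v(z) = C1*exp(7*li(z)/6)


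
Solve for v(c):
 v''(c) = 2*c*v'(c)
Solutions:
 v(c) = C1 + C2*erfi(c)


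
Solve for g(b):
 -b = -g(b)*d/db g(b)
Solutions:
 g(b) = -sqrt(C1 + b^2)
 g(b) = sqrt(C1 + b^2)


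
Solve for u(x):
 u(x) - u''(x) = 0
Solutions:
 u(x) = C1*exp(-x) + C2*exp(x)


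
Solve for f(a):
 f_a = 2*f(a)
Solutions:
 f(a) = C1*exp(2*a)


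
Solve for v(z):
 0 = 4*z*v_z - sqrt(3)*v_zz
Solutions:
 v(z) = C1 + C2*erfi(sqrt(2)*3^(3/4)*z/3)


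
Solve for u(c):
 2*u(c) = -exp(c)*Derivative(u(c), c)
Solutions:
 u(c) = C1*exp(2*exp(-c))


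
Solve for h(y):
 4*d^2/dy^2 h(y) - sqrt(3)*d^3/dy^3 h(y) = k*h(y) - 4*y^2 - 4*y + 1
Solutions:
 h(y) = C1*exp(y*(2^(2/3)*sqrt(3)*(81*k + sqrt((81*k - 128)^2 - 16384) - 128)^(1/3) - 3*2^(2/3)*I*(81*k + sqrt((81*k - 128)^2 - 16384) - 128)^(1/3) + 16*sqrt(3) - 384*2^(1/3)/((-sqrt(3) + 3*I)*(81*k + sqrt((81*k - 128)^2 - 16384) - 128)^(1/3)))/36) + C2*exp(y*(2^(2/3)*sqrt(3)*(81*k + sqrt((81*k - 128)^2 - 16384) - 128)^(1/3) + 3*2^(2/3)*I*(81*k + sqrt((81*k - 128)^2 - 16384) - 128)^(1/3) + 16*sqrt(3) + 384*2^(1/3)/((sqrt(3) + 3*I)*(81*k + sqrt((81*k - 128)^2 - 16384) - 128)^(1/3)))/36) + C3*exp(sqrt(3)*y*(-2^(2/3)*(81*k + sqrt((81*k - 128)^2 - 16384) - 128)^(1/3) + 8 - 32*2^(1/3)/(81*k + sqrt((81*k - 128)^2 - 16384) - 128)^(1/3))/18) + 4*y^2/k + 4*y/k - 1/k + 32/k^2


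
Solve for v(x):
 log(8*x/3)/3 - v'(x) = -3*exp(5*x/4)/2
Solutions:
 v(x) = C1 + x*log(x)/3 + x*(-log(3)/3 - 1/3 + log(2)) + 6*exp(5*x/4)/5


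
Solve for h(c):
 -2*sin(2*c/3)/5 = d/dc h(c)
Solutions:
 h(c) = C1 + 3*cos(2*c/3)/5


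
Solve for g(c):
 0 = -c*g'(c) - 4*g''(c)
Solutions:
 g(c) = C1 + C2*erf(sqrt(2)*c/4)


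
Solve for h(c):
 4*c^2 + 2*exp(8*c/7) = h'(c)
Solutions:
 h(c) = C1 + 4*c^3/3 + 7*exp(8*c/7)/4


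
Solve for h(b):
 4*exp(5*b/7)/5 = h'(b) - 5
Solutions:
 h(b) = C1 + 5*b + 28*exp(5*b/7)/25


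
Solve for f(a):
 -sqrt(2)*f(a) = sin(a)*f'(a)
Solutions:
 f(a) = C1*(cos(a) + 1)^(sqrt(2)/2)/(cos(a) - 1)^(sqrt(2)/2)


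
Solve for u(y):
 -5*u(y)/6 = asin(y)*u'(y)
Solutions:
 u(y) = C1*exp(-5*Integral(1/asin(y), y)/6)


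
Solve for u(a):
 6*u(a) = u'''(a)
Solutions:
 u(a) = C3*exp(6^(1/3)*a) + (C1*sin(2^(1/3)*3^(5/6)*a/2) + C2*cos(2^(1/3)*3^(5/6)*a/2))*exp(-6^(1/3)*a/2)


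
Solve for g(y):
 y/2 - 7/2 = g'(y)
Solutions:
 g(y) = C1 + y^2/4 - 7*y/2


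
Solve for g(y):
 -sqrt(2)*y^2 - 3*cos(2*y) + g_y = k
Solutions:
 g(y) = C1 + k*y + sqrt(2)*y^3/3 + 3*sin(2*y)/2


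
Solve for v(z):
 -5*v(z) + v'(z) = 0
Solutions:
 v(z) = C1*exp(5*z)


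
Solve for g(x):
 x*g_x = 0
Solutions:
 g(x) = C1


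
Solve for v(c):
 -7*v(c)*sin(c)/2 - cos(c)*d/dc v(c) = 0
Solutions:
 v(c) = C1*cos(c)^(7/2)


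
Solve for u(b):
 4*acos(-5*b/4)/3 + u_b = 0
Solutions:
 u(b) = C1 - 4*b*acos(-5*b/4)/3 - 4*sqrt(16 - 25*b^2)/15


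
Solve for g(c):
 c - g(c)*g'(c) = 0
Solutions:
 g(c) = -sqrt(C1 + c^2)
 g(c) = sqrt(C1 + c^2)


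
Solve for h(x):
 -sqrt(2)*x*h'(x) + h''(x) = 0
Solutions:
 h(x) = C1 + C2*erfi(2^(3/4)*x/2)


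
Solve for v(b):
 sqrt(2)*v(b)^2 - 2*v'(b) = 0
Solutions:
 v(b) = -2/(C1 + sqrt(2)*b)


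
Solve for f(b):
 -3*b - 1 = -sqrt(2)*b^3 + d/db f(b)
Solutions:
 f(b) = C1 + sqrt(2)*b^4/4 - 3*b^2/2 - b


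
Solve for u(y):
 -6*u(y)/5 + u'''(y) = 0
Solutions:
 u(y) = C3*exp(5^(2/3)*6^(1/3)*y/5) + (C1*sin(2^(1/3)*3^(5/6)*5^(2/3)*y/10) + C2*cos(2^(1/3)*3^(5/6)*5^(2/3)*y/10))*exp(-5^(2/3)*6^(1/3)*y/10)


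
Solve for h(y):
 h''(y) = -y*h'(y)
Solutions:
 h(y) = C1 + C2*erf(sqrt(2)*y/2)


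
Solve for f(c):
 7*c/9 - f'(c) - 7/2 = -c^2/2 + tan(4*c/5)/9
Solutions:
 f(c) = C1 + c^3/6 + 7*c^2/18 - 7*c/2 + 5*log(cos(4*c/5))/36


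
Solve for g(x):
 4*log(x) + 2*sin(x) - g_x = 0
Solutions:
 g(x) = C1 + 4*x*log(x) - 4*x - 2*cos(x)


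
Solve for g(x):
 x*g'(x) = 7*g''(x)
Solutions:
 g(x) = C1 + C2*erfi(sqrt(14)*x/14)


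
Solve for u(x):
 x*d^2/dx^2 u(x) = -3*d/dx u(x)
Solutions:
 u(x) = C1 + C2/x^2


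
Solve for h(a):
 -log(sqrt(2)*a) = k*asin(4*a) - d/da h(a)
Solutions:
 h(a) = C1 + a*log(a) - a + a*log(2)/2 + k*(a*asin(4*a) + sqrt(1 - 16*a^2)/4)


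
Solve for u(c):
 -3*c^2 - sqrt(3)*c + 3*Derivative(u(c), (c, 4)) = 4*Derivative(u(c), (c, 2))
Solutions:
 u(c) = C1 + C2*c + C3*exp(-2*sqrt(3)*c/3) + C4*exp(2*sqrt(3)*c/3) - c^4/16 - sqrt(3)*c^3/24 - 9*c^2/16


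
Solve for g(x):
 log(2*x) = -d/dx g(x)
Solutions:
 g(x) = C1 - x*log(x) - x*log(2) + x


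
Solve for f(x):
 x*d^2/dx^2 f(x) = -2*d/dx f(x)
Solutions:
 f(x) = C1 + C2/x


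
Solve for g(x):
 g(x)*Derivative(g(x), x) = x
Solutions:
 g(x) = -sqrt(C1 + x^2)
 g(x) = sqrt(C1 + x^2)


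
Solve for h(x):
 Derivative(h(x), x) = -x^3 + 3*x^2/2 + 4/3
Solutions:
 h(x) = C1 - x^4/4 + x^3/2 + 4*x/3


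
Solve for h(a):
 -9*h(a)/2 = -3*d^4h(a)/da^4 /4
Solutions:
 h(a) = C1*exp(-6^(1/4)*a) + C2*exp(6^(1/4)*a) + C3*sin(6^(1/4)*a) + C4*cos(6^(1/4)*a)


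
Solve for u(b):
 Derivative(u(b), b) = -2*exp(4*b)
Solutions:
 u(b) = C1 - exp(4*b)/2


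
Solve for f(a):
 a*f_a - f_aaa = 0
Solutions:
 f(a) = C1 + Integral(C2*airyai(a) + C3*airybi(a), a)


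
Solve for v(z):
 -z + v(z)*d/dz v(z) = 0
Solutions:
 v(z) = -sqrt(C1 + z^2)
 v(z) = sqrt(C1 + z^2)


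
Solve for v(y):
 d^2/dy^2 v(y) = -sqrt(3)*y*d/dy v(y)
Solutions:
 v(y) = C1 + C2*erf(sqrt(2)*3^(1/4)*y/2)


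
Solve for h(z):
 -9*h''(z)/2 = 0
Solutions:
 h(z) = C1 + C2*z


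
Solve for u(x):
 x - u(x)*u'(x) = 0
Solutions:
 u(x) = -sqrt(C1 + x^2)
 u(x) = sqrt(C1 + x^2)


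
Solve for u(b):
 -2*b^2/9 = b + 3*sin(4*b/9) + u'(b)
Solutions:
 u(b) = C1 - 2*b^3/27 - b^2/2 + 27*cos(4*b/9)/4


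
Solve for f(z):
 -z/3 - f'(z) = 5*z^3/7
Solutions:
 f(z) = C1 - 5*z^4/28 - z^2/6


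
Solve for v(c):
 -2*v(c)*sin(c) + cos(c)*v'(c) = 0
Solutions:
 v(c) = C1/cos(c)^2


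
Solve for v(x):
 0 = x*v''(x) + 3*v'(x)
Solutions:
 v(x) = C1 + C2/x^2


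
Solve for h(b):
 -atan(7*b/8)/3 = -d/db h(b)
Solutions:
 h(b) = C1 + b*atan(7*b/8)/3 - 4*log(49*b^2 + 64)/21


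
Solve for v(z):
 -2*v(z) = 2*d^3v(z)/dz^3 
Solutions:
 v(z) = C3*exp(-z) + (C1*sin(sqrt(3)*z/2) + C2*cos(sqrt(3)*z/2))*exp(z/2)


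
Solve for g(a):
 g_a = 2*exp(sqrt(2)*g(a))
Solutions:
 g(a) = sqrt(2)*(2*log(-1/(C1 + 2*a)) - log(2))/4


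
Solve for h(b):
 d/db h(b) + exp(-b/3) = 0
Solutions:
 h(b) = C1 + 3*exp(-b/3)


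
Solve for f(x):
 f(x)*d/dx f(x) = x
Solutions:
 f(x) = -sqrt(C1 + x^2)
 f(x) = sqrt(C1 + x^2)


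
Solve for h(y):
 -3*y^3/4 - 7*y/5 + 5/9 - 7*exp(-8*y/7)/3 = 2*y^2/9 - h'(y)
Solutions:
 h(y) = C1 + 3*y^4/16 + 2*y^3/27 + 7*y^2/10 - 5*y/9 - 49*exp(-8*y/7)/24


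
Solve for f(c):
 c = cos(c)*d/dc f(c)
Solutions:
 f(c) = C1 + Integral(c/cos(c), c)


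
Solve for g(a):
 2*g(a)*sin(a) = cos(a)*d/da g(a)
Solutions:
 g(a) = C1/cos(a)^2


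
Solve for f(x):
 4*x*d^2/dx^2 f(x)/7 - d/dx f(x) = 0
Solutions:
 f(x) = C1 + C2*x^(11/4)


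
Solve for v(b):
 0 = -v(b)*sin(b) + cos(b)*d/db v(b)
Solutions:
 v(b) = C1/cos(b)


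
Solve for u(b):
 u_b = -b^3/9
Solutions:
 u(b) = C1 - b^4/36


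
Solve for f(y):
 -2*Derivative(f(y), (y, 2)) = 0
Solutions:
 f(y) = C1 + C2*y


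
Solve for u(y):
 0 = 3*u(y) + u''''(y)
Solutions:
 u(y) = (C1*sin(sqrt(2)*3^(1/4)*y/2) + C2*cos(sqrt(2)*3^(1/4)*y/2))*exp(-sqrt(2)*3^(1/4)*y/2) + (C3*sin(sqrt(2)*3^(1/4)*y/2) + C4*cos(sqrt(2)*3^(1/4)*y/2))*exp(sqrt(2)*3^(1/4)*y/2)


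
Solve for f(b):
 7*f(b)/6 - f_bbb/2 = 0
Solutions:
 f(b) = C3*exp(3^(2/3)*7^(1/3)*b/3) + (C1*sin(3^(1/6)*7^(1/3)*b/2) + C2*cos(3^(1/6)*7^(1/3)*b/2))*exp(-3^(2/3)*7^(1/3)*b/6)


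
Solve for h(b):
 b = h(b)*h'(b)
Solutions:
 h(b) = -sqrt(C1 + b^2)
 h(b) = sqrt(C1 + b^2)


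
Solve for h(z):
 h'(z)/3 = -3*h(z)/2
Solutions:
 h(z) = C1*exp(-9*z/2)


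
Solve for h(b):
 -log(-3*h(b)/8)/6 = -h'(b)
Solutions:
 -6*Integral(1/(log(-_y) - 3*log(2) + log(3)), (_y, h(b))) = C1 - b


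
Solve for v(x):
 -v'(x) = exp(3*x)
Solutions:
 v(x) = C1 - exp(3*x)/3


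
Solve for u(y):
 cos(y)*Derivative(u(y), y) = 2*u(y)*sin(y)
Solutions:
 u(y) = C1/cos(y)^2


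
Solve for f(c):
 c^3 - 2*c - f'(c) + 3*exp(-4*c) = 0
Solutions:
 f(c) = C1 + c^4/4 - c^2 - 3*exp(-4*c)/4


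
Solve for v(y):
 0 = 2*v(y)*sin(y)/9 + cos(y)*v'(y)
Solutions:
 v(y) = C1*cos(y)^(2/9)


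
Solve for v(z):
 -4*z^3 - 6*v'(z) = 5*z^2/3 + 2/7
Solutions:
 v(z) = C1 - z^4/6 - 5*z^3/54 - z/21


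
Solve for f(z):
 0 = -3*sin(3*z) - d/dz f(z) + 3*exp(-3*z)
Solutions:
 f(z) = C1 + cos(3*z) - exp(-3*z)


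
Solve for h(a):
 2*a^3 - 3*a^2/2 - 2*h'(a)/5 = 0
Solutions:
 h(a) = C1 + 5*a^4/4 - 5*a^3/4


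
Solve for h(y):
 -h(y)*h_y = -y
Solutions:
 h(y) = -sqrt(C1 + y^2)
 h(y) = sqrt(C1 + y^2)


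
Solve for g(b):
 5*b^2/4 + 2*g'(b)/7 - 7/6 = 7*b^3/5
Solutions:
 g(b) = C1 + 49*b^4/40 - 35*b^3/24 + 49*b/12


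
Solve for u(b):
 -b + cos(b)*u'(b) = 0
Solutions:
 u(b) = C1 + Integral(b/cos(b), b)


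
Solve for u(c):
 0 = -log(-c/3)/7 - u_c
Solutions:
 u(c) = C1 - c*log(-c)/7 + c*(1 + log(3))/7


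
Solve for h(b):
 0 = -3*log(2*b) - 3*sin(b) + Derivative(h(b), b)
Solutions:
 h(b) = C1 + 3*b*log(b) - 3*b + 3*b*log(2) - 3*cos(b)


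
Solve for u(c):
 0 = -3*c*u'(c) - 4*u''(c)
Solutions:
 u(c) = C1 + C2*erf(sqrt(6)*c/4)


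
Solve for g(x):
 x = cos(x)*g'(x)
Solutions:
 g(x) = C1 + Integral(x/cos(x), x)


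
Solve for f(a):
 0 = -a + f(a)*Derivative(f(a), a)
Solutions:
 f(a) = -sqrt(C1 + a^2)
 f(a) = sqrt(C1 + a^2)


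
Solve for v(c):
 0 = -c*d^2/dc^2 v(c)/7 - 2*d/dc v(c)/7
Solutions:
 v(c) = C1 + C2/c


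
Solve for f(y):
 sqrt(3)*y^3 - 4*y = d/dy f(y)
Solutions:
 f(y) = C1 + sqrt(3)*y^4/4 - 2*y^2


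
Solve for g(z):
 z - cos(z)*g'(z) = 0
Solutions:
 g(z) = C1 + Integral(z/cos(z), z)


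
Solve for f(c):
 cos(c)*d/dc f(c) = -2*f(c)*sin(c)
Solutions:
 f(c) = C1*cos(c)^2


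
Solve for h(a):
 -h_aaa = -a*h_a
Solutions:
 h(a) = C1 + Integral(C2*airyai(a) + C3*airybi(a), a)


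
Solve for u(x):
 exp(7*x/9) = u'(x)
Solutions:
 u(x) = C1 + 9*exp(7*x/9)/7


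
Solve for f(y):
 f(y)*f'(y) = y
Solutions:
 f(y) = -sqrt(C1 + y^2)
 f(y) = sqrt(C1 + y^2)


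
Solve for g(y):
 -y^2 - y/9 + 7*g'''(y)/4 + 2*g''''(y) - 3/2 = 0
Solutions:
 g(y) = C1 + C2*y + C3*y^2 + C4*exp(-7*y/8) + y^5/105 - 137*y^4/2646 + 3515*y^3/9261


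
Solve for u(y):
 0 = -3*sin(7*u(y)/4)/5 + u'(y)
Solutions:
 -3*y/5 + 2*log(cos(7*u(y)/4) - 1)/7 - 2*log(cos(7*u(y)/4) + 1)/7 = C1


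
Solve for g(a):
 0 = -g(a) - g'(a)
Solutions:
 g(a) = C1*exp(-a)


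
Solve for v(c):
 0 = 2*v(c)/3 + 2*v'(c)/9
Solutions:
 v(c) = C1*exp(-3*c)


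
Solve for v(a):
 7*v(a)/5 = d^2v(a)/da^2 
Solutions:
 v(a) = C1*exp(-sqrt(35)*a/5) + C2*exp(sqrt(35)*a/5)


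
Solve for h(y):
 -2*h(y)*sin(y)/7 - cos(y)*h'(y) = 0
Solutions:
 h(y) = C1*cos(y)^(2/7)


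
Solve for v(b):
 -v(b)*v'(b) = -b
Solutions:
 v(b) = -sqrt(C1 + b^2)
 v(b) = sqrt(C1 + b^2)


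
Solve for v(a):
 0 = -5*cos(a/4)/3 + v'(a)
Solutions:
 v(a) = C1 + 20*sin(a/4)/3


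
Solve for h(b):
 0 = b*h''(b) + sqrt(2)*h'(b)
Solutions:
 h(b) = C1 + C2*b^(1 - sqrt(2))


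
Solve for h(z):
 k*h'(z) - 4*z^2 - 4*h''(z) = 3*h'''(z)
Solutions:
 h(z) = C1 + C2*exp(z*(sqrt(3*k + 4) - 2)/3) + C3*exp(-z*(sqrt(3*k + 4) + 2)/3) + 4*z^3/(3*k) + 16*z^2/k^2 + 24*z/k^2 + 128*z/k^3


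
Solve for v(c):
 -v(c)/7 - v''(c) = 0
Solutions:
 v(c) = C1*sin(sqrt(7)*c/7) + C2*cos(sqrt(7)*c/7)


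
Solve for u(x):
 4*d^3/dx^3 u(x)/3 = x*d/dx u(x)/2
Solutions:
 u(x) = C1 + Integral(C2*airyai(3^(1/3)*x/2) + C3*airybi(3^(1/3)*x/2), x)


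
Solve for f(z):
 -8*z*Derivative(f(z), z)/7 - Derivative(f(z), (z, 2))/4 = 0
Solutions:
 f(z) = C1 + C2*erf(4*sqrt(7)*z/7)


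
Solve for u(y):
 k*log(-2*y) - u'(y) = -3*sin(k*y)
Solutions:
 u(y) = C1 + k*y*(log(-y) - 1) + k*y*log(2) + 3*Piecewise((-cos(k*y)/k, Ne(k, 0)), (0, True))


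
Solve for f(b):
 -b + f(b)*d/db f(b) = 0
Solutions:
 f(b) = -sqrt(C1 + b^2)
 f(b) = sqrt(C1 + b^2)


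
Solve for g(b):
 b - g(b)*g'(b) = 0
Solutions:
 g(b) = -sqrt(C1 + b^2)
 g(b) = sqrt(C1 + b^2)


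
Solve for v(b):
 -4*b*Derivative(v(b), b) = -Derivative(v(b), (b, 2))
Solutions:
 v(b) = C1 + C2*erfi(sqrt(2)*b)


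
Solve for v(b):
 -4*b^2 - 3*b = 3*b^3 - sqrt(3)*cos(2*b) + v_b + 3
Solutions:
 v(b) = C1 - 3*b^4/4 - 4*b^3/3 - 3*b^2/2 - 3*b + sqrt(3)*sin(2*b)/2


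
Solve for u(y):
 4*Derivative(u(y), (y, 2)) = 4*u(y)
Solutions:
 u(y) = C1*exp(-y) + C2*exp(y)


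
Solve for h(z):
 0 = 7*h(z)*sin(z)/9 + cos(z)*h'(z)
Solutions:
 h(z) = C1*cos(z)^(7/9)


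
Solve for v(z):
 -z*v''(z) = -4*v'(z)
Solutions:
 v(z) = C1 + C2*z^5


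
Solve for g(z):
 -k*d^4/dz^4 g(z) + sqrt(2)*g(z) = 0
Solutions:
 g(z) = C1*exp(-2^(1/8)*z*(1/k)^(1/4)) + C2*exp(2^(1/8)*z*(1/k)^(1/4)) + C3*exp(-2^(1/8)*I*z*(1/k)^(1/4)) + C4*exp(2^(1/8)*I*z*(1/k)^(1/4))


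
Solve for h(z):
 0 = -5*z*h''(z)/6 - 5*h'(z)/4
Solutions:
 h(z) = C1 + C2/sqrt(z)


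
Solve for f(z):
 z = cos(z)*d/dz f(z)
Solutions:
 f(z) = C1 + Integral(z/cos(z), z)


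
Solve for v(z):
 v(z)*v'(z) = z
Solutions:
 v(z) = -sqrt(C1 + z^2)
 v(z) = sqrt(C1 + z^2)


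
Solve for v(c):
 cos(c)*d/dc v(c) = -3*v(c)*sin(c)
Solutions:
 v(c) = C1*cos(c)^3


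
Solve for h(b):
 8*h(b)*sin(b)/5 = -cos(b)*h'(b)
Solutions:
 h(b) = C1*cos(b)^(8/5)


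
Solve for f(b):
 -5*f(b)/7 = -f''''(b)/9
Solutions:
 f(b) = C1*exp(-sqrt(3)*5^(1/4)*7^(3/4)*b/7) + C2*exp(sqrt(3)*5^(1/4)*7^(3/4)*b/7) + C3*sin(sqrt(3)*5^(1/4)*7^(3/4)*b/7) + C4*cos(sqrt(3)*5^(1/4)*7^(3/4)*b/7)


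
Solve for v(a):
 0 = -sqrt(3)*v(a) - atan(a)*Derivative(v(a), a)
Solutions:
 v(a) = C1*exp(-sqrt(3)*Integral(1/atan(a), a))


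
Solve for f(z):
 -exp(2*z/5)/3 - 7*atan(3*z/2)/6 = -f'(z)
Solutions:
 f(z) = C1 + 7*z*atan(3*z/2)/6 + 5*exp(2*z/5)/6 - 7*log(9*z^2 + 4)/18


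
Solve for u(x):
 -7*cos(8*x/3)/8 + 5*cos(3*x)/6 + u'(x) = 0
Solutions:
 u(x) = C1 + 21*sin(8*x/3)/64 - 5*sin(3*x)/18


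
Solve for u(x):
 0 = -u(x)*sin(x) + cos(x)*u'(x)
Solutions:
 u(x) = C1/cos(x)


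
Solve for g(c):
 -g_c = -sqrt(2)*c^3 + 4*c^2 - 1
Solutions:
 g(c) = C1 + sqrt(2)*c^4/4 - 4*c^3/3 + c


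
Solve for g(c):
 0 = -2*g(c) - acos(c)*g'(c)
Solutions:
 g(c) = C1*exp(-2*Integral(1/acos(c), c))


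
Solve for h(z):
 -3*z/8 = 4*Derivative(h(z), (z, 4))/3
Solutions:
 h(z) = C1 + C2*z + C3*z^2 + C4*z^3 - 3*z^5/1280


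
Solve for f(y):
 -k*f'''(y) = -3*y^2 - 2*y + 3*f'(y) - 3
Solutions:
 f(y) = C1 + C2*exp(-sqrt(3)*y*sqrt(-1/k)) + C3*exp(sqrt(3)*y*sqrt(-1/k)) - 2*k*y/3 + y^3/3 + y^2/3 + y


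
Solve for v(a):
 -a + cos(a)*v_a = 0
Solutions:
 v(a) = C1 + Integral(a/cos(a), a)


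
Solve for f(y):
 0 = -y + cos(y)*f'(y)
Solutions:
 f(y) = C1 + Integral(y/cos(y), y)


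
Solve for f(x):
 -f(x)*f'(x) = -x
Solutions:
 f(x) = -sqrt(C1 + x^2)
 f(x) = sqrt(C1 + x^2)


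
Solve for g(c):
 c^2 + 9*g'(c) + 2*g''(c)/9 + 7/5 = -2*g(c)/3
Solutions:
 g(c) = C1*exp(c*(-81 + sqrt(6513))/4) + C2*exp(-c*(sqrt(6513) + 81)/4) - 3*c^2/2 + 81*c/2 - 10957/20


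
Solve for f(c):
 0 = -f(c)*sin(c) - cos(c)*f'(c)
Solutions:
 f(c) = C1*cos(c)


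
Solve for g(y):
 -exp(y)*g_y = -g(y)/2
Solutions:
 g(y) = C1*exp(-exp(-y)/2)


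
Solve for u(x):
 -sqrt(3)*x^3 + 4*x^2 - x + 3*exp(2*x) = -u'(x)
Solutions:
 u(x) = C1 + sqrt(3)*x^4/4 - 4*x^3/3 + x^2/2 - 3*exp(2*x)/2


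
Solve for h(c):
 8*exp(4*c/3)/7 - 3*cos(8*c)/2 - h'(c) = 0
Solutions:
 h(c) = C1 + 6*exp(4*c/3)/7 - 3*sin(8*c)/16


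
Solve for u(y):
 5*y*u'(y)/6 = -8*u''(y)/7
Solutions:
 u(y) = C1 + C2*erf(sqrt(210)*y/24)


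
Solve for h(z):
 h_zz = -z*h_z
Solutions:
 h(z) = C1 + C2*erf(sqrt(2)*z/2)


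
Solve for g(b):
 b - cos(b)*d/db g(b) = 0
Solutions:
 g(b) = C1 + Integral(b/cos(b), b)


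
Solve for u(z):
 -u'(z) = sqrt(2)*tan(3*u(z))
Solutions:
 u(z) = -asin(C1*exp(-3*sqrt(2)*z))/3 + pi/3
 u(z) = asin(C1*exp(-3*sqrt(2)*z))/3


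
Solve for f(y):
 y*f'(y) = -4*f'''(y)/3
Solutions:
 f(y) = C1 + Integral(C2*airyai(-6^(1/3)*y/2) + C3*airybi(-6^(1/3)*y/2), y)


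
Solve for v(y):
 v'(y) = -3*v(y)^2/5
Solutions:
 v(y) = 5/(C1 + 3*y)


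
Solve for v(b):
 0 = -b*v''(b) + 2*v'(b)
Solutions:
 v(b) = C1 + C2*b^3


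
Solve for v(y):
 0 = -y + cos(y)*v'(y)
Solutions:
 v(y) = C1 + Integral(y/cos(y), y)


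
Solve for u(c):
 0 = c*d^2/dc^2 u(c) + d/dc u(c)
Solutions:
 u(c) = C1 + C2*log(c)


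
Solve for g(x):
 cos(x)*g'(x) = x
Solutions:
 g(x) = C1 + Integral(x/cos(x), x)


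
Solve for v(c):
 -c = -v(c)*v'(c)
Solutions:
 v(c) = -sqrt(C1 + c^2)
 v(c) = sqrt(C1 + c^2)


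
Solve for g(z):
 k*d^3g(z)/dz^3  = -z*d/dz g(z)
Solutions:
 g(z) = C1 + Integral(C2*airyai(z*(-1/k)^(1/3)) + C3*airybi(z*(-1/k)^(1/3)), z)


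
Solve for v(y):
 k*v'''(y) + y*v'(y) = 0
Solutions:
 v(y) = C1 + Integral(C2*airyai(y*(-1/k)^(1/3)) + C3*airybi(y*(-1/k)^(1/3)), y)


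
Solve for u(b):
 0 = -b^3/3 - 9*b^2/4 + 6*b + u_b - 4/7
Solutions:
 u(b) = C1 + b^4/12 + 3*b^3/4 - 3*b^2 + 4*b/7


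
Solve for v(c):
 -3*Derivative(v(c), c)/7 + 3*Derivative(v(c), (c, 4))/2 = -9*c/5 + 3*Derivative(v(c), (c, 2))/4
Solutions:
 v(c) = C1 + C2*exp(-c*(7*252^(1/3)/(sqrt(1002) + 36)^(1/3) + 294^(1/3)*(sqrt(1002) + 36)^(1/3))/84)*sin(3^(1/6)*c*(-3^(2/3)*98^(1/3)*(sqrt(1002) + 36)^(1/3) + 21*28^(1/3)/(sqrt(1002) + 36)^(1/3))/84) + C3*exp(-c*(7*252^(1/3)/(sqrt(1002) + 36)^(1/3) + 294^(1/3)*(sqrt(1002) + 36)^(1/3))/84)*cos(3^(1/6)*c*(-3^(2/3)*98^(1/3)*(sqrt(1002) + 36)^(1/3) + 21*28^(1/3)/(sqrt(1002) + 36)^(1/3))/84) + C4*exp(c*(7*252^(1/3)/(sqrt(1002) + 36)^(1/3) + 294^(1/3)*(sqrt(1002) + 36)^(1/3))/42) + 21*c^2/10 - 147*c/20


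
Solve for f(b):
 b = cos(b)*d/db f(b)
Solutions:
 f(b) = C1 + Integral(b/cos(b), b)


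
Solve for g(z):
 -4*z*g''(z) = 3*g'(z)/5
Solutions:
 g(z) = C1 + C2*z^(17/20)


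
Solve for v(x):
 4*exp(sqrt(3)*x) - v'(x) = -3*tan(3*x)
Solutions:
 v(x) = C1 + 4*sqrt(3)*exp(sqrt(3)*x)/3 - log(cos(3*x))


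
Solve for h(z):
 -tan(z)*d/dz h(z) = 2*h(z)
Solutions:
 h(z) = C1/sin(z)^2


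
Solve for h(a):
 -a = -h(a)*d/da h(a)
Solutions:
 h(a) = -sqrt(C1 + a^2)
 h(a) = sqrt(C1 + a^2)


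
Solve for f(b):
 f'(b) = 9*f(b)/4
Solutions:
 f(b) = C1*exp(9*b/4)


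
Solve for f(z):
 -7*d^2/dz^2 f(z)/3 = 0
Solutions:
 f(z) = C1 + C2*z


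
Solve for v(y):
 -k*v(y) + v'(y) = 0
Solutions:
 v(y) = C1*exp(k*y)


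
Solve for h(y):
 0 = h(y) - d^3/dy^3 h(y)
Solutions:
 h(y) = C3*exp(y) + (C1*sin(sqrt(3)*y/2) + C2*cos(sqrt(3)*y/2))*exp(-y/2)


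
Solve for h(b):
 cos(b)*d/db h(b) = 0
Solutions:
 h(b) = C1


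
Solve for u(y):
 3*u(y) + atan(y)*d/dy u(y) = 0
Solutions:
 u(y) = C1*exp(-3*Integral(1/atan(y), y))


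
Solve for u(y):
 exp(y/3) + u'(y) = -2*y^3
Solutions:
 u(y) = C1 - y^4/2 - 3*exp(y/3)


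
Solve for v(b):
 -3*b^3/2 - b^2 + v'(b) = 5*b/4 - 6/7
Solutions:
 v(b) = C1 + 3*b^4/8 + b^3/3 + 5*b^2/8 - 6*b/7


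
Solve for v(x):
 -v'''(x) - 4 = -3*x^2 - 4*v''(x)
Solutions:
 v(x) = C1 + C2*x + C3*exp(4*x) - x^4/16 - x^3/16 + 29*x^2/64


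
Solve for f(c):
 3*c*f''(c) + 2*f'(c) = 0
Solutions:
 f(c) = C1 + C2*c^(1/3)


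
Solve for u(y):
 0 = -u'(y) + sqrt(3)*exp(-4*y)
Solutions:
 u(y) = C1 - sqrt(3)*exp(-4*y)/4


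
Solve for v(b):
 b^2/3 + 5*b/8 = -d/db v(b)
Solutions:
 v(b) = C1 - b^3/9 - 5*b^2/16


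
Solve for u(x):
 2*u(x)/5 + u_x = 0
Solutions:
 u(x) = C1*exp(-2*x/5)


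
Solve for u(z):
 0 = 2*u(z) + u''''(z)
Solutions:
 u(z) = (C1*sin(2^(3/4)*z/2) + C2*cos(2^(3/4)*z/2))*exp(-2^(3/4)*z/2) + (C3*sin(2^(3/4)*z/2) + C4*cos(2^(3/4)*z/2))*exp(2^(3/4)*z/2)


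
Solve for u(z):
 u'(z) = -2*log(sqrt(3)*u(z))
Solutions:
 Integral(1/(2*log(_y) + log(3)), (_y, u(z))) = C1 - z


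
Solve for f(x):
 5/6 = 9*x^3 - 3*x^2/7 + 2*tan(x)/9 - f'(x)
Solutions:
 f(x) = C1 + 9*x^4/4 - x^3/7 - 5*x/6 - 2*log(cos(x))/9


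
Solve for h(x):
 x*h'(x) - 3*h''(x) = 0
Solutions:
 h(x) = C1 + C2*erfi(sqrt(6)*x/6)


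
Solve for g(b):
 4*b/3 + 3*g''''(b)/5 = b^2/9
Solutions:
 g(b) = C1 + C2*b + C3*b^2 + C4*b^3 + b^6/1944 - b^5/54


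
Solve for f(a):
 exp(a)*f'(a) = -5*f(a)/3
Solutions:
 f(a) = C1*exp(5*exp(-a)/3)


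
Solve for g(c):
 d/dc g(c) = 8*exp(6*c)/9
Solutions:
 g(c) = C1 + 4*exp(6*c)/27


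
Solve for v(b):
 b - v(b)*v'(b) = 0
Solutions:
 v(b) = -sqrt(C1 + b^2)
 v(b) = sqrt(C1 + b^2)


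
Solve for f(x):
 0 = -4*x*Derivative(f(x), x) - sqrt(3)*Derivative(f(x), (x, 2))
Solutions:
 f(x) = C1 + C2*erf(sqrt(2)*3^(3/4)*x/3)


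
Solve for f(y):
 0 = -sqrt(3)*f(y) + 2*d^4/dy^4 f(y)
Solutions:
 f(y) = C1*exp(-2^(3/4)*3^(1/8)*y/2) + C2*exp(2^(3/4)*3^(1/8)*y/2) + C3*sin(2^(3/4)*3^(1/8)*y/2) + C4*cos(2^(3/4)*3^(1/8)*y/2)


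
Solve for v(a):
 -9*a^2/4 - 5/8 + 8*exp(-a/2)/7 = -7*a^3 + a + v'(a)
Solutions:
 v(a) = C1 + 7*a^4/4 - 3*a^3/4 - a^2/2 - 5*a/8 - 16*exp(-a/2)/7


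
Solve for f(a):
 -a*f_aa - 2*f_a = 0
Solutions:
 f(a) = C1 + C2/a


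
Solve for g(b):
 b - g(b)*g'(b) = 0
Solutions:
 g(b) = -sqrt(C1 + b^2)
 g(b) = sqrt(C1 + b^2)


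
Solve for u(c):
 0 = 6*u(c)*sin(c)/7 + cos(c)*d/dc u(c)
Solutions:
 u(c) = C1*cos(c)^(6/7)


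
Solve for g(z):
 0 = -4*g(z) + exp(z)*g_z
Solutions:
 g(z) = C1*exp(-4*exp(-z))


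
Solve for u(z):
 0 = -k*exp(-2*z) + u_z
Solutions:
 u(z) = C1 - k*exp(-2*z)/2


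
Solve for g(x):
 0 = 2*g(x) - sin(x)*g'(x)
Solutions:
 g(x) = C1*(cos(x) - 1)/(cos(x) + 1)


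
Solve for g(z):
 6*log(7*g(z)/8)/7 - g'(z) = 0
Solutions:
 7*Integral(1/(-log(_y) - log(7) + 3*log(2)), (_y, g(z)))/6 = C1 - z


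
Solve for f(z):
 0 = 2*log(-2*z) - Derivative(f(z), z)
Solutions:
 f(z) = C1 + 2*z*log(-z) + 2*z*(-1 + log(2))


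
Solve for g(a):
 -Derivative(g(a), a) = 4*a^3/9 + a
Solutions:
 g(a) = C1 - a^4/9 - a^2/2


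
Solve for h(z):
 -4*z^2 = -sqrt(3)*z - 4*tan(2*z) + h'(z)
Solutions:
 h(z) = C1 - 4*z^3/3 + sqrt(3)*z^2/2 - 2*log(cos(2*z))


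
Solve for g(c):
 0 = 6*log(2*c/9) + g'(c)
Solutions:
 g(c) = C1 - 6*c*log(c) + 6*c + c*log(531441/64)


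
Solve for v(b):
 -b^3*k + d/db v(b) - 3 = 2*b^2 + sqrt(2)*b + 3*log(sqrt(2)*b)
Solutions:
 v(b) = C1 + b^4*k/4 + 2*b^3/3 + sqrt(2)*b^2/2 + 3*b*log(b) + 3*b*log(2)/2


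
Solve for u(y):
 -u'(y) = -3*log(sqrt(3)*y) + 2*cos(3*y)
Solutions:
 u(y) = C1 + 3*y*log(y) - 3*y + 3*y*log(3)/2 - 2*sin(3*y)/3


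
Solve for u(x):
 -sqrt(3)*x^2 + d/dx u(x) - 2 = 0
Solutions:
 u(x) = C1 + sqrt(3)*x^3/3 + 2*x


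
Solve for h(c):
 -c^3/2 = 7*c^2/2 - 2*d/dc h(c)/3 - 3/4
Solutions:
 h(c) = C1 + 3*c^4/16 + 7*c^3/4 - 9*c/8


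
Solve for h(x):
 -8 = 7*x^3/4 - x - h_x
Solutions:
 h(x) = C1 + 7*x^4/16 - x^2/2 + 8*x


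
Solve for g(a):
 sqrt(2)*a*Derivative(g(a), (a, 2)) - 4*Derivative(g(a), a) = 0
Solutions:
 g(a) = C1 + C2*a^(1 + 2*sqrt(2))


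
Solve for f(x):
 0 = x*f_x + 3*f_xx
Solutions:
 f(x) = C1 + C2*erf(sqrt(6)*x/6)


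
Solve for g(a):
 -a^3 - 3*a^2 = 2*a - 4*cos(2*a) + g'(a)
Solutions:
 g(a) = C1 - a^4/4 - a^3 - a^2 + 2*sin(2*a)


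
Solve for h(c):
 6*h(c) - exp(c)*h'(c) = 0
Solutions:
 h(c) = C1*exp(-6*exp(-c))


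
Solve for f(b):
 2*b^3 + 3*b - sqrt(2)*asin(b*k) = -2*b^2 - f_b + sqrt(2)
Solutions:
 f(b) = C1 - b^4/2 - 2*b^3/3 - 3*b^2/2 + sqrt(2)*b + sqrt(2)*Piecewise((b*asin(b*k) + sqrt(-b^2*k^2 + 1)/k, Ne(k, 0)), (0, True))


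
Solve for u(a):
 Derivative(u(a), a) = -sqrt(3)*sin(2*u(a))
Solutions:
 u(a) = pi - acos((-C1 - exp(4*sqrt(3)*a))/(C1 - exp(4*sqrt(3)*a)))/2
 u(a) = acos((-C1 - exp(4*sqrt(3)*a))/(C1 - exp(4*sqrt(3)*a)))/2


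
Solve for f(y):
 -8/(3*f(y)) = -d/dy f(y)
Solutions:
 f(y) = -sqrt(C1 + 48*y)/3
 f(y) = sqrt(C1 + 48*y)/3


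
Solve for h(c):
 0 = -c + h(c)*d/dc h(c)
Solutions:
 h(c) = -sqrt(C1 + c^2)
 h(c) = sqrt(C1 + c^2)


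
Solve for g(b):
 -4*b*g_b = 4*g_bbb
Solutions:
 g(b) = C1 + Integral(C2*airyai(-b) + C3*airybi(-b), b)


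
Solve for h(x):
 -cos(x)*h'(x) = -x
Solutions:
 h(x) = C1 + Integral(x/cos(x), x)


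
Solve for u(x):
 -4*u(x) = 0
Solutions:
 u(x) = 0


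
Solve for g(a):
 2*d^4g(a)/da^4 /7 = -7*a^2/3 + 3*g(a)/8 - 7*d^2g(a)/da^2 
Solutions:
 g(a) = C1*exp(-a*sqrt(-49 + sqrt(2422))/2) + C2*exp(a*sqrt(-49 + sqrt(2422))/2) + C3*sin(a*sqrt(49 + sqrt(2422))/2) + C4*cos(a*sqrt(49 + sqrt(2422))/2) + 56*a^2/9 + 6272/27


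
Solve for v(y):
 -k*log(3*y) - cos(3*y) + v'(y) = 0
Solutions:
 v(y) = C1 + k*y*(log(y) - 1) + k*y*log(3) + sin(3*y)/3


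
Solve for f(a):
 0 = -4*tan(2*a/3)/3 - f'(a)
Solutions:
 f(a) = C1 + 2*log(cos(2*a/3))


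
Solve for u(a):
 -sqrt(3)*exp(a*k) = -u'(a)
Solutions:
 u(a) = C1 + sqrt(3)*exp(a*k)/k


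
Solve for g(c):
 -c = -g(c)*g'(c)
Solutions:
 g(c) = -sqrt(C1 + c^2)
 g(c) = sqrt(C1 + c^2)


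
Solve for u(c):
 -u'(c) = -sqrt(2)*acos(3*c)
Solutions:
 u(c) = C1 + sqrt(2)*(c*acos(3*c) - sqrt(1 - 9*c^2)/3)


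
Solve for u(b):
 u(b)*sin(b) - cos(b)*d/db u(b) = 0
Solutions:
 u(b) = C1/cos(b)


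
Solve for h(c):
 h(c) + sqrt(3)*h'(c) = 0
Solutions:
 h(c) = C1*exp(-sqrt(3)*c/3)


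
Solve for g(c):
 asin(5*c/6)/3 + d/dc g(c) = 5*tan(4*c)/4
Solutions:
 g(c) = C1 - c*asin(5*c/6)/3 - sqrt(36 - 25*c^2)/15 - 5*log(cos(4*c))/16


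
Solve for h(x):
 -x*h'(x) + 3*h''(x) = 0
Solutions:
 h(x) = C1 + C2*erfi(sqrt(6)*x/6)


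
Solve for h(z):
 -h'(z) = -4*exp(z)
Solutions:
 h(z) = C1 + 4*exp(z)


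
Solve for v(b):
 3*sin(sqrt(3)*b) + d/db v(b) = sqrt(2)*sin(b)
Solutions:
 v(b) = C1 - sqrt(2)*cos(b) + sqrt(3)*cos(sqrt(3)*b)


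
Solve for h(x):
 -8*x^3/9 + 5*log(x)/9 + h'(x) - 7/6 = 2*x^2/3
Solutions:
 h(x) = C1 + 2*x^4/9 + 2*x^3/9 - 5*x*log(x)/9 + 31*x/18


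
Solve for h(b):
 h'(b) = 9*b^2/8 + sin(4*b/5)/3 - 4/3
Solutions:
 h(b) = C1 + 3*b^3/8 - 4*b/3 - 5*cos(4*b/5)/12


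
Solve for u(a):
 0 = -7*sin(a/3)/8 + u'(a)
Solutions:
 u(a) = C1 - 21*cos(a/3)/8


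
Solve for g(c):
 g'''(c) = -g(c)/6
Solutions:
 g(c) = C3*exp(-6^(2/3)*c/6) + (C1*sin(2^(2/3)*3^(1/6)*c/4) + C2*cos(2^(2/3)*3^(1/6)*c/4))*exp(6^(2/3)*c/12)


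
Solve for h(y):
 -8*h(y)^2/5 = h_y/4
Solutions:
 h(y) = 5/(C1 + 32*y)


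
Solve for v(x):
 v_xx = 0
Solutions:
 v(x) = C1 + C2*x


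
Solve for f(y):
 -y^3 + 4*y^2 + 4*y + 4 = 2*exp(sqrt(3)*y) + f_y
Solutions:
 f(y) = C1 - y^4/4 + 4*y^3/3 + 2*y^2 + 4*y - 2*sqrt(3)*exp(sqrt(3)*y)/3


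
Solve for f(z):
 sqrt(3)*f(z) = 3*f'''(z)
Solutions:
 f(z) = C3*exp(3^(5/6)*z/3) + (C1*sin(3^(1/3)*z/2) + C2*cos(3^(1/3)*z/2))*exp(-3^(5/6)*z/6)


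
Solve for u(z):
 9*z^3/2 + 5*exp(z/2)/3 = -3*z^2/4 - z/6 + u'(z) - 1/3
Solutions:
 u(z) = C1 + 9*z^4/8 + z^3/4 + z^2/12 + z/3 + 10*exp(z/2)/3


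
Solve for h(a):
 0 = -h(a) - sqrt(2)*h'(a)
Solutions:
 h(a) = C1*exp(-sqrt(2)*a/2)


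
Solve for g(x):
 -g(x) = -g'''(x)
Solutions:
 g(x) = C3*exp(x) + (C1*sin(sqrt(3)*x/2) + C2*cos(sqrt(3)*x/2))*exp(-x/2)


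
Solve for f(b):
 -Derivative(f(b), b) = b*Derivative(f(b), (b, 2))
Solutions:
 f(b) = C1 + C2*log(b)


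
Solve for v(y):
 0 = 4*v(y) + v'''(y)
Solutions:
 v(y) = C3*exp(-2^(2/3)*y) + (C1*sin(2^(2/3)*sqrt(3)*y/2) + C2*cos(2^(2/3)*sqrt(3)*y/2))*exp(2^(2/3)*y/2)


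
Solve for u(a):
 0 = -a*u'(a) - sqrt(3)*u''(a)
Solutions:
 u(a) = C1 + C2*erf(sqrt(2)*3^(3/4)*a/6)


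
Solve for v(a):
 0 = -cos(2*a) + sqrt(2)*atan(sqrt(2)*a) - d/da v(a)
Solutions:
 v(a) = C1 + sqrt(2)*(a*atan(sqrt(2)*a) - sqrt(2)*log(2*a^2 + 1)/4) - sin(2*a)/2


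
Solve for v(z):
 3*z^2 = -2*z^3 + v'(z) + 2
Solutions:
 v(z) = C1 + z^4/2 + z^3 - 2*z


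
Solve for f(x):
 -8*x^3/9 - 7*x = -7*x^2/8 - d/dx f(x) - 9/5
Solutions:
 f(x) = C1 + 2*x^4/9 - 7*x^3/24 + 7*x^2/2 - 9*x/5


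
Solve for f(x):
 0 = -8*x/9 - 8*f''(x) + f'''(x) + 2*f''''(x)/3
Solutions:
 f(x) = C1 + C2*x + C3*exp(x*(-3 + sqrt(201))/4) + C4*exp(-x*(3 + sqrt(201))/4) - x^3/54 - x^2/144


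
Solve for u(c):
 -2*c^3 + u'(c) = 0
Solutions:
 u(c) = C1 + c^4/2


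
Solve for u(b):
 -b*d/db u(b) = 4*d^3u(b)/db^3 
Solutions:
 u(b) = C1 + Integral(C2*airyai(-2^(1/3)*b/2) + C3*airybi(-2^(1/3)*b/2), b)


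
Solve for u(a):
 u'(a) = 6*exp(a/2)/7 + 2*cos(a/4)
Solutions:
 u(a) = C1 + 12*exp(a/2)/7 + 8*sin(a/4)


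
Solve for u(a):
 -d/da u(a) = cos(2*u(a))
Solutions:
 u(a) = -asin((C1 + exp(4*a))/(C1 - exp(4*a)))/2 + pi/2
 u(a) = asin((C1 + exp(4*a))/(C1 - exp(4*a)))/2


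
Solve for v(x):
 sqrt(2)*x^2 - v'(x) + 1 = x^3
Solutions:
 v(x) = C1 - x^4/4 + sqrt(2)*x^3/3 + x


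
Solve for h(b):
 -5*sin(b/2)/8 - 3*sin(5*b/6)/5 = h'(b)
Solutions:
 h(b) = C1 + 5*cos(b/2)/4 + 18*cos(5*b/6)/25


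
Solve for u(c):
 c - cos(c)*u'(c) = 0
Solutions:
 u(c) = C1 + Integral(c/cos(c), c)


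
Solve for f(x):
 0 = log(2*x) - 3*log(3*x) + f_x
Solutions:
 f(x) = C1 + 2*x*log(x) - 2*x + x*log(27/2)


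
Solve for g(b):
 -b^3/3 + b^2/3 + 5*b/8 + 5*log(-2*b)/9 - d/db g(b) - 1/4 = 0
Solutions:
 g(b) = C1 - b^4/12 + b^3/9 + 5*b^2/16 + 5*b*log(-b)/9 + b*(-29 + 20*log(2))/36


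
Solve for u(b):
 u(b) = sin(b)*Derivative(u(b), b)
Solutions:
 u(b) = C1*sqrt(cos(b) - 1)/sqrt(cos(b) + 1)


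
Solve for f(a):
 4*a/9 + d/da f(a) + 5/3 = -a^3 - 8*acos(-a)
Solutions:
 f(a) = C1 - a^4/4 - 2*a^2/9 - 8*a*acos(-a) - 5*a/3 - 8*sqrt(1 - a^2)


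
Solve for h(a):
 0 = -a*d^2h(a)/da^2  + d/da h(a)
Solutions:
 h(a) = C1 + C2*a^2


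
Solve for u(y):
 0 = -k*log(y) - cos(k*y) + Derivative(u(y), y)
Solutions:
 u(y) = C1 + k*y*(log(y) - 1) + Piecewise((sin(k*y)/k, Ne(k, 0)), (y, True))


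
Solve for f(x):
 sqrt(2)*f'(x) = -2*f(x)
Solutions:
 f(x) = C1*exp(-sqrt(2)*x)


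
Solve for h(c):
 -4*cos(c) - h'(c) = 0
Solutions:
 h(c) = C1 - 4*sin(c)


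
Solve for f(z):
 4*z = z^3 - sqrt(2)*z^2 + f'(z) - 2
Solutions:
 f(z) = C1 - z^4/4 + sqrt(2)*z^3/3 + 2*z^2 + 2*z


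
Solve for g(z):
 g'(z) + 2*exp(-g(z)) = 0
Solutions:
 g(z) = log(C1 - 2*z)


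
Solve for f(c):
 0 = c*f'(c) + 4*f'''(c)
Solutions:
 f(c) = C1 + Integral(C2*airyai(-2^(1/3)*c/2) + C3*airybi(-2^(1/3)*c/2), c)


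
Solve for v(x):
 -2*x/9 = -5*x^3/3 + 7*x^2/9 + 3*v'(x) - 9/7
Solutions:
 v(x) = C1 + 5*x^4/36 - 7*x^3/81 - x^2/27 + 3*x/7


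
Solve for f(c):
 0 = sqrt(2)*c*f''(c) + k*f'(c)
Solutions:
 f(c) = C1 + c^(-sqrt(2)*re(k)/2 + 1)*(C2*sin(sqrt(2)*log(c)*Abs(im(k))/2) + C3*cos(sqrt(2)*log(c)*im(k)/2))


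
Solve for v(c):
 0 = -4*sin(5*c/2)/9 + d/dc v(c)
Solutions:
 v(c) = C1 - 8*cos(5*c/2)/45


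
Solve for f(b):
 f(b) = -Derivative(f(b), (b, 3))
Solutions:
 f(b) = C3*exp(-b) + (C1*sin(sqrt(3)*b/2) + C2*cos(sqrt(3)*b/2))*exp(b/2)


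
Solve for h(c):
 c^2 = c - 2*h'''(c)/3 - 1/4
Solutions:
 h(c) = C1 + C2*c + C3*c^2 - c^5/40 + c^4/16 - c^3/16


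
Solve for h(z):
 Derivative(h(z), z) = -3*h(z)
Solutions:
 h(z) = C1*exp(-3*z)


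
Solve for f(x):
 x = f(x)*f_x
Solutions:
 f(x) = -sqrt(C1 + x^2)
 f(x) = sqrt(C1 + x^2)


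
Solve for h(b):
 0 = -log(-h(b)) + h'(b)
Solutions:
 -li(-h(b)) = C1 + b


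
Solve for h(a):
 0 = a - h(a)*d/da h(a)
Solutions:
 h(a) = -sqrt(C1 + a^2)
 h(a) = sqrt(C1 + a^2)


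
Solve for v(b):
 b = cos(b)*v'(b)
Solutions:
 v(b) = C1 + Integral(b/cos(b), b)


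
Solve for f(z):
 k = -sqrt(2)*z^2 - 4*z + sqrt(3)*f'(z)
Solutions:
 f(z) = C1 + sqrt(3)*k*z/3 + sqrt(6)*z^3/9 + 2*sqrt(3)*z^2/3


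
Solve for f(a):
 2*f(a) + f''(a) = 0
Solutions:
 f(a) = C1*sin(sqrt(2)*a) + C2*cos(sqrt(2)*a)


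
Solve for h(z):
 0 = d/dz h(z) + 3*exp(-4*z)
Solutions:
 h(z) = C1 + 3*exp(-4*z)/4


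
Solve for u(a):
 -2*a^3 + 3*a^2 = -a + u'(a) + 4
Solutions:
 u(a) = C1 - a^4/2 + a^3 + a^2/2 - 4*a


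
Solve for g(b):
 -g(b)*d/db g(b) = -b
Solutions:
 g(b) = -sqrt(C1 + b^2)
 g(b) = sqrt(C1 + b^2)


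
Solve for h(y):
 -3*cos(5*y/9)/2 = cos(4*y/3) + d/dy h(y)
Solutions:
 h(y) = C1 - 27*sin(5*y/9)/10 - 3*sin(4*y/3)/4


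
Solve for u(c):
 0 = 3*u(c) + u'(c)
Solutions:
 u(c) = C1*exp(-3*c)


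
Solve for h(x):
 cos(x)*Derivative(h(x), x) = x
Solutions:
 h(x) = C1 + Integral(x/cos(x), x)


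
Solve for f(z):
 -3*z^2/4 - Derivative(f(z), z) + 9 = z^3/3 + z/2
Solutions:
 f(z) = C1 - z^4/12 - z^3/4 - z^2/4 + 9*z


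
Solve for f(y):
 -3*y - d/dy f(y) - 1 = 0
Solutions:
 f(y) = C1 - 3*y^2/2 - y


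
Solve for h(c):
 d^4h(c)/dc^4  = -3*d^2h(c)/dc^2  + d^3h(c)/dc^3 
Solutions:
 h(c) = C1 + C2*c + (C3*sin(sqrt(11)*c/2) + C4*cos(sqrt(11)*c/2))*exp(c/2)


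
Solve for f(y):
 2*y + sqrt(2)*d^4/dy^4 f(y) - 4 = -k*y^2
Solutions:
 f(y) = C1 + C2*y + C3*y^2 + C4*y^3 - sqrt(2)*k*y^6/720 - sqrt(2)*y^5/120 + sqrt(2)*y^4/12


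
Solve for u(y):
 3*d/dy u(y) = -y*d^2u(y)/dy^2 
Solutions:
 u(y) = C1 + C2/y^2


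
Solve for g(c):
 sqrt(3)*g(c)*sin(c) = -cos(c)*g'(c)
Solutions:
 g(c) = C1*cos(c)^(sqrt(3))


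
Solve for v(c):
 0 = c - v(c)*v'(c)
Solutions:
 v(c) = -sqrt(C1 + c^2)
 v(c) = sqrt(C1 + c^2)


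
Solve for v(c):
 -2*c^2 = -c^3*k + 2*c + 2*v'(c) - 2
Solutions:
 v(c) = C1 + c^4*k/8 - c^3/3 - c^2/2 + c


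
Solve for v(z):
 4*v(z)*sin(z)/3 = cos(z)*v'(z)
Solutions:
 v(z) = C1/cos(z)^(4/3)


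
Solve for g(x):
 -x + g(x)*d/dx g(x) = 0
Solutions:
 g(x) = -sqrt(C1 + x^2)
 g(x) = sqrt(C1 + x^2)


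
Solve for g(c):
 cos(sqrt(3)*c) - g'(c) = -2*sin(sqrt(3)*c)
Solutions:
 g(c) = C1 + sqrt(3)*sin(sqrt(3)*c)/3 - 2*sqrt(3)*cos(sqrt(3)*c)/3


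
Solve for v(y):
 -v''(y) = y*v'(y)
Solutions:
 v(y) = C1 + C2*erf(sqrt(2)*y/2)


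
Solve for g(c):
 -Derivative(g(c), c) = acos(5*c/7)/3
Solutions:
 g(c) = C1 - c*acos(5*c/7)/3 + sqrt(49 - 25*c^2)/15


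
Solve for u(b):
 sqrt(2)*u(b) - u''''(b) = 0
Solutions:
 u(b) = C1*exp(-2^(1/8)*b) + C2*exp(2^(1/8)*b) + C3*sin(2^(1/8)*b) + C4*cos(2^(1/8)*b)


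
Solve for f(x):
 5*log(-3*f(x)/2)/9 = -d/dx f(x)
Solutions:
 9*Integral(1/(log(-_y) - log(2) + log(3)), (_y, f(x)))/5 = C1 - x


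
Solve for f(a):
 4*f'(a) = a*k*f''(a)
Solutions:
 f(a) = C1 + a^(((re(k) + 4)*re(k) + im(k)^2)/(re(k)^2 + im(k)^2))*(C2*sin(4*log(a)*Abs(im(k))/(re(k)^2 + im(k)^2)) + C3*cos(4*log(a)*im(k)/(re(k)^2 + im(k)^2)))


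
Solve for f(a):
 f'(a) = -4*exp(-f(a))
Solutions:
 f(a) = log(C1 - 4*a)


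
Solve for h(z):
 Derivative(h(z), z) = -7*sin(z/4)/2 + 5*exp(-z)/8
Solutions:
 h(z) = C1 + 14*cos(z/4) - 5*exp(-z)/8


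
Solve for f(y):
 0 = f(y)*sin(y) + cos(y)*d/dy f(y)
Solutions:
 f(y) = C1*cos(y)


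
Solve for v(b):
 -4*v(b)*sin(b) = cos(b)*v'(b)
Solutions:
 v(b) = C1*cos(b)^4


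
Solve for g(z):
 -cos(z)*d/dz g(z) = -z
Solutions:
 g(z) = C1 + Integral(z/cos(z), z)


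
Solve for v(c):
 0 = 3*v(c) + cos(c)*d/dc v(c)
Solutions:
 v(c) = C1*(sin(c) - 1)^(3/2)/(sin(c) + 1)^(3/2)


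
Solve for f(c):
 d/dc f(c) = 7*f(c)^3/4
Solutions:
 f(c) = -sqrt(2)*sqrt(-1/(C1 + 7*c))
 f(c) = sqrt(2)*sqrt(-1/(C1 + 7*c))


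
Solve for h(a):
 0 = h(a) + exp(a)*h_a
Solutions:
 h(a) = C1*exp(exp(-a))


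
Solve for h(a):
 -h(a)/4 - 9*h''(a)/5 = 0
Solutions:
 h(a) = C1*sin(sqrt(5)*a/6) + C2*cos(sqrt(5)*a/6)


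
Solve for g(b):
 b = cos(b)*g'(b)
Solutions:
 g(b) = C1 + Integral(b/cos(b), b)


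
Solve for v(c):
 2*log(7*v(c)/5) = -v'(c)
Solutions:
 -Integral(1/(-log(_y) - log(7) + log(5)), (_y, v(c)))/2 = C1 - c


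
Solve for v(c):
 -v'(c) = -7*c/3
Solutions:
 v(c) = C1 + 7*c^2/6


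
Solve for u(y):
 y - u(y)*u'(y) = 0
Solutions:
 u(y) = -sqrt(C1 + y^2)
 u(y) = sqrt(C1 + y^2)


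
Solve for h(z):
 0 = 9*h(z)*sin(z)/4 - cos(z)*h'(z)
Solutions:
 h(z) = C1/cos(z)^(9/4)


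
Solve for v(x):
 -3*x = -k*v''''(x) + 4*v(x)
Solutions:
 v(x) = C1*exp(-sqrt(2)*x*(1/k)^(1/4)) + C2*exp(sqrt(2)*x*(1/k)^(1/4)) + C3*exp(-sqrt(2)*I*x*(1/k)^(1/4)) + C4*exp(sqrt(2)*I*x*(1/k)^(1/4)) - 3*x/4


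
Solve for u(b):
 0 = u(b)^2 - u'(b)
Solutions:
 u(b) = -1/(C1 + b)


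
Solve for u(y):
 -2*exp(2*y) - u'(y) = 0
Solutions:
 u(y) = C1 - exp(2*y)


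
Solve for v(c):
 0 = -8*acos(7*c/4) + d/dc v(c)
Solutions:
 v(c) = C1 + 8*c*acos(7*c/4) - 8*sqrt(16 - 49*c^2)/7


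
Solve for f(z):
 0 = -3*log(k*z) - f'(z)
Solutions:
 f(z) = C1 - 3*z*log(k*z) + 3*z


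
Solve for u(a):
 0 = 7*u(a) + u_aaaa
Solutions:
 u(a) = (C1*sin(sqrt(2)*7^(1/4)*a/2) + C2*cos(sqrt(2)*7^(1/4)*a/2))*exp(-sqrt(2)*7^(1/4)*a/2) + (C3*sin(sqrt(2)*7^(1/4)*a/2) + C4*cos(sqrt(2)*7^(1/4)*a/2))*exp(sqrt(2)*7^(1/4)*a/2)
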